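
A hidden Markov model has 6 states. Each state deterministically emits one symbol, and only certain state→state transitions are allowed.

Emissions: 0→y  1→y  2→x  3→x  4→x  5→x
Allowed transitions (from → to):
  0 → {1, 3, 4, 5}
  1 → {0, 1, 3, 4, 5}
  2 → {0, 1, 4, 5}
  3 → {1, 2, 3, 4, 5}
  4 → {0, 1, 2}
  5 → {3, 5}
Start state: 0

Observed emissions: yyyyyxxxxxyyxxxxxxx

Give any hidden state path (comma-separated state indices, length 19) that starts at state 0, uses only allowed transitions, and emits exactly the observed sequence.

0,1,0,1,0,5,3,5,5,3,1,1,4,2,5,5,5,5,3

  [0] y  {0,1}  => 0  start
  [1] y  {0,1}  => 1  0->1 ok
  [2] y  {0,1}  => 0  1->0 ok
  [3] y  {0,1}  => 1  0->1 ok
  [4] y  {0,1}  => 0  1->0 ok
  [5] x  {2,3,4,5}  => 5  0->5 ok
  [6] x  {2,3,4,5}  => 3  5->3 ok
  [7] x  {2,3,4,5}  => 5  3->5 ok
  [8] x  {2,3,4,5}  => 5  5->5 ok
  [9] x  {2,3,4,5}  => 3  5->3 ok
  [10] y  {0,1}  => 1  3->1 ok
  [11] y  {0,1}  => 1  1->1 ok
  [12] x  {2,3,4,5}  => 4  1->4 ok
  [13] x  {2,3,4,5}  => 2  4->2 ok
  [14] x  {2,3,4,5}  => 5  2->5 ok
  [15] x  {2,3,4,5}  => 5  5->5 ok
  [16] x  {2,3,4,5}  => 5  5->5 ok
  [17] x  {2,3,4,5}  => 5  5->5 ok
  [18] x  {2,3,4,5}  => 3  5->3 ok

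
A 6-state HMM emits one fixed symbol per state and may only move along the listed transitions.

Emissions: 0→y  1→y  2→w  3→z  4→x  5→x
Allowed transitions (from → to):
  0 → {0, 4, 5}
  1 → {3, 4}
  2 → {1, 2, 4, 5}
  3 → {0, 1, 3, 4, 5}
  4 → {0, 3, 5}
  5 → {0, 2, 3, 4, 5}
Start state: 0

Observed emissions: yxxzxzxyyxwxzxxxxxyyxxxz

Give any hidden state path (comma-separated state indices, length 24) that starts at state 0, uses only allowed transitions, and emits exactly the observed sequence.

0,4,5,3,4,3,4,0,0,5,2,5,3,4,5,4,5,5,0,0,5,4,5,3

  pos 0: y in {0,1}, choose 0; start
  pos 1: x in {4,5}, choose 4; 0->4 ok
  pos 2: x in {4,5}, choose 5; 4->5 ok
  pos 3: z in {3}, choose 3; 5->3 ok
  pos 4: x in {4,5}, choose 4; 3->4 ok
  pos 5: z in {3}, choose 3; 4->3 ok
  pos 6: x in {4,5}, choose 4; 3->4 ok
  pos 7: y in {0,1}, choose 0; 4->0 ok
  pos 8: y in {0,1}, choose 0; 0->0 ok
  pos 9: x in {4,5}, choose 5; 0->5 ok
  pos 10: w in {2}, choose 2; 5->2 ok
  pos 11: x in {4,5}, choose 5; 2->5 ok
  pos 12: z in {3}, choose 3; 5->3 ok
  pos 13: x in {4,5}, choose 4; 3->4 ok
  pos 14: x in {4,5}, choose 5; 4->5 ok
  pos 15: x in {4,5}, choose 4; 5->4 ok
  pos 16: x in {4,5}, choose 5; 4->5 ok
  pos 17: x in {4,5}, choose 5; 5->5 ok
  pos 18: y in {0,1}, choose 0; 5->0 ok
  pos 19: y in {0,1}, choose 0; 0->0 ok
  pos 20: x in {4,5}, choose 5; 0->5 ok
  pos 21: x in {4,5}, choose 4; 5->4 ok
  pos 22: x in {4,5}, choose 5; 4->5 ok
  pos 23: z in {3}, choose 3; 5->3 ok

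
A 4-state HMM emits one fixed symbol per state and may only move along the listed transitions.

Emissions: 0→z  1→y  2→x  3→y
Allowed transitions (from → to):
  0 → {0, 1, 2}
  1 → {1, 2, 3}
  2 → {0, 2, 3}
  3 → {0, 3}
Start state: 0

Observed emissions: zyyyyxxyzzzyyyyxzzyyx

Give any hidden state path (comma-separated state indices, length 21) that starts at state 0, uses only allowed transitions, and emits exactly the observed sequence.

0,1,1,1,1,2,2,3,0,0,0,1,1,1,1,2,0,0,1,1,2

  pos 0: z in {0}, choose 0; start
  pos 1: y in {1,3}, choose 1; 0->1 ok
  pos 2: y in {1,3}, choose 1; 1->1 ok
  pos 3: y in {1,3}, choose 1; 1->1 ok
  pos 4: y in {1,3}, choose 1; 1->1 ok
  pos 5: x in {2}, choose 2; 1->2 ok
  pos 6: x in {2}, choose 2; 2->2 ok
  pos 7: y in {1,3}, choose 3; 2->3 ok
  pos 8: z in {0}, choose 0; 3->0 ok
  pos 9: z in {0}, choose 0; 0->0 ok
  pos 10: z in {0}, choose 0; 0->0 ok
  pos 11: y in {1,3}, choose 1; 0->1 ok
  pos 12: y in {1,3}, choose 1; 1->1 ok
  pos 13: y in {1,3}, choose 1; 1->1 ok
  pos 14: y in {1,3}, choose 1; 1->1 ok
  pos 15: x in {2}, choose 2; 1->2 ok
  pos 16: z in {0}, choose 0; 2->0 ok
  pos 17: z in {0}, choose 0; 0->0 ok
  pos 18: y in {1,3}, choose 1; 0->1 ok
  pos 19: y in {1,3}, choose 1; 1->1 ok
  pos 20: x in {2}, choose 2; 1->2 ok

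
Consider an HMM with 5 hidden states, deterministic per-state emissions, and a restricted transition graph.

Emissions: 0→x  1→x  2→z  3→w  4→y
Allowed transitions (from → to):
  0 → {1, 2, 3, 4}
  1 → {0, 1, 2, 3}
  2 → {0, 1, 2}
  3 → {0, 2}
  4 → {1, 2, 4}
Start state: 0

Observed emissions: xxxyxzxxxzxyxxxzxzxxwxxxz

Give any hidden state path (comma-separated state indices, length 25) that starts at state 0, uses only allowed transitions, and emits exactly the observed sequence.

0,1,0,4,1,2,0,1,0,2,0,4,1,1,1,2,1,2,1,0,3,0,1,1,2

  [0] x  {0,1}  => 0  start
  [1] x  {0,1}  => 1  0->1 ok
  [2] x  {0,1}  => 0  1->0 ok
  [3] y  {4}  => 4  0->4 ok
  [4] x  {0,1}  => 1  4->1 ok
  [5] z  {2}  => 2  1->2 ok
  [6] x  {0,1}  => 0  2->0 ok
  [7] x  {0,1}  => 1  0->1 ok
  [8] x  {0,1}  => 0  1->0 ok
  [9] z  {2}  => 2  0->2 ok
  [10] x  {0,1}  => 0  2->0 ok
  [11] y  {4}  => 4  0->4 ok
  [12] x  {0,1}  => 1  4->1 ok
  [13] x  {0,1}  => 1  1->1 ok
  [14] x  {0,1}  => 1  1->1 ok
  [15] z  {2}  => 2  1->2 ok
  [16] x  {0,1}  => 1  2->1 ok
  [17] z  {2}  => 2  1->2 ok
  [18] x  {0,1}  => 1  2->1 ok
  [19] x  {0,1}  => 0  1->0 ok
  [20] w  {3}  => 3  0->3 ok
  [21] x  {0,1}  => 0  3->0 ok
  [22] x  {0,1}  => 1  0->1 ok
  [23] x  {0,1}  => 1  1->1 ok
  [24] z  {2}  => 2  1->2 ok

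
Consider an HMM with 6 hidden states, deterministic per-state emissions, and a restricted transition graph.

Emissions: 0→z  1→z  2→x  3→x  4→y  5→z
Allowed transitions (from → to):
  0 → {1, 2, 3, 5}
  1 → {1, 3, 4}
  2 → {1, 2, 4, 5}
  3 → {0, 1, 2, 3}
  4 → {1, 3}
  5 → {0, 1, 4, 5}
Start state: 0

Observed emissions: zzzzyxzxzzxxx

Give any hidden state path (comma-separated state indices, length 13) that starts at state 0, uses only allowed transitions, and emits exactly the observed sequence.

  0: obs=z cand={0,1,5} pick 0 [start]
  1: obs=z cand={0,1,5} pick 5 [0->5 ok]
  2: obs=z cand={0,1,5} pick 5 [5->5 ok]
  3: obs=z cand={0,1,5} pick 1 [5->1 ok]
  4: obs=y cand={4} pick 4 [1->4 ok]
  5: obs=x cand={2,3} pick 3 [4->3 ok]
  6: obs=z cand={0,1,5} pick 1 [3->1 ok]
  7: obs=x cand={2,3} pick 3 [1->3 ok]
  8: obs=z cand={0,1,5} pick 0 [3->0 ok]
  9: obs=z cand={0,1,5} pick 1 [0->1 ok]
  10: obs=x cand={2,3} pick 3 [1->3 ok]
  11: obs=x cand={2,3} pick 3 [3->3 ok]
  12: obs=x cand={2,3} pick 2 [3->2 ok]

0,5,5,1,4,3,1,3,0,1,3,3,2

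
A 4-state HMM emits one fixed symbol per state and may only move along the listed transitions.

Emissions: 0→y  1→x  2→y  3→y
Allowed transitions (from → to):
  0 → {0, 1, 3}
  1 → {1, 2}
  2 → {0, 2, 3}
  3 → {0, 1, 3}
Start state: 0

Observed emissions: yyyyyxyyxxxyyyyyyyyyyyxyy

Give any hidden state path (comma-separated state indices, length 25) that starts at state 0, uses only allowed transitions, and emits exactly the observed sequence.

0,3,0,0,3,1,2,3,1,1,1,2,3,0,3,0,3,0,3,3,0,3,1,2,2

  pos 0: y in {0,2,3}, choose 0; start
  pos 1: y in {0,2,3}, choose 3; 0->3 ok
  pos 2: y in {0,2,3}, choose 0; 3->0 ok
  pos 3: y in {0,2,3}, choose 0; 0->0 ok
  pos 4: y in {0,2,3}, choose 3; 0->3 ok
  pos 5: x in {1}, choose 1; 3->1 ok
  pos 6: y in {0,2,3}, choose 2; 1->2 ok
  pos 7: y in {0,2,3}, choose 3; 2->3 ok
  pos 8: x in {1}, choose 1; 3->1 ok
  pos 9: x in {1}, choose 1; 1->1 ok
  pos 10: x in {1}, choose 1; 1->1 ok
  pos 11: y in {0,2,3}, choose 2; 1->2 ok
  pos 12: y in {0,2,3}, choose 3; 2->3 ok
  pos 13: y in {0,2,3}, choose 0; 3->0 ok
  pos 14: y in {0,2,3}, choose 3; 0->3 ok
  pos 15: y in {0,2,3}, choose 0; 3->0 ok
  pos 16: y in {0,2,3}, choose 3; 0->3 ok
  pos 17: y in {0,2,3}, choose 0; 3->0 ok
  pos 18: y in {0,2,3}, choose 3; 0->3 ok
  pos 19: y in {0,2,3}, choose 3; 3->3 ok
  pos 20: y in {0,2,3}, choose 0; 3->0 ok
  pos 21: y in {0,2,3}, choose 3; 0->3 ok
  pos 22: x in {1}, choose 1; 3->1 ok
  pos 23: y in {0,2,3}, choose 2; 1->2 ok
  pos 24: y in {0,2,3}, choose 2; 2->2 ok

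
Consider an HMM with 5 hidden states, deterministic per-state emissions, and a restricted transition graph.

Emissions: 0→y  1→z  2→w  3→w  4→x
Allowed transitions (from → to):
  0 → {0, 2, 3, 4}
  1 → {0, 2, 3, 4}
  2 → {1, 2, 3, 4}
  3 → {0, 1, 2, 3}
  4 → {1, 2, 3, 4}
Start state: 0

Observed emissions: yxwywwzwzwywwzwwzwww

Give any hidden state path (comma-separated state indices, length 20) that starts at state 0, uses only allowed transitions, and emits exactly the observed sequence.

  pos 0: y in {0}, choose 0; start
  pos 1: x in {4}, choose 4; 0->4 ok
  pos 2: w in {2,3}, choose 3; 4->3 ok
  pos 3: y in {0}, choose 0; 3->0 ok
  pos 4: w in {2,3}, choose 3; 0->3 ok
  pos 5: w in {2,3}, choose 2; 3->2 ok
  pos 6: z in {1}, choose 1; 2->1 ok
  pos 7: w in {2,3}, choose 3; 1->3 ok
  pos 8: z in {1}, choose 1; 3->1 ok
  pos 9: w in {2,3}, choose 3; 1->3 ok
  pos 10: y in {0}, choose 0; 3->0 ok
  pos 11: w in {2,3}, choose 3; 0->3 ok
  pos 12: w in {2,3}, choose 2; 3->2 ok
  pos 13: z in {1}, choose 1; 2->1 ok
  pos 14: w in {2,3}, choose 3; 1->3 ok
  pos 15: w in {2,3}, choose 3; 3->3 ok
  pos 16: z in {1}, choose 1; 3->1 ok
  pos 17: w in {2,3}, choose 2; 1->2 ok
  pos 18: w in {2,3}, choose 2; 2->2 ok
  pos 19: w in {2,3}, choose 3; 2->3 ok

0,4,3,0,3,2,1,3,1,3,0,3,2,1,3,3,1,2,2,3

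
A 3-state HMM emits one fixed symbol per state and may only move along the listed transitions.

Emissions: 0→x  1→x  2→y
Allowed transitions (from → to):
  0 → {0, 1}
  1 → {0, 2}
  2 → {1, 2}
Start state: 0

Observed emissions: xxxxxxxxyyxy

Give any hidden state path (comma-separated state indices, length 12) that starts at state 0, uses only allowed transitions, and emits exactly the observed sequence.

  0: obs=x cand={0,1} pick 0 [start]
  1: obs=x cand={0,1} pick 1 [0->1 ok]
  2: obs=x cand={0,1} pick 0 [1->0 ok]
  3: obs=x cand={0,1} pick 1 [0->1 ok]
  4: obs=x cand={0,1} pick 0 [1->0 ok]
  5: obs=x cand={0,1} pick 1 [0->1 ok]
  6: obs=x cand={0,1} pick 0 [1->0 ok]
  7: obs=x cand={0,1} pick 1 [0->1 ok]
  8: obs=y cand={2} pick 2 [1->2 ok]
  9: obs=y cand={2} pick 2 [2->2 ok]
  10: obs=x cand={0,1} pick 1 [2->1 ok]
  11: obs=y cand={2} pick 2 [1->2 ok]

0,1,0,1,0,1,0,1,2,2,1,2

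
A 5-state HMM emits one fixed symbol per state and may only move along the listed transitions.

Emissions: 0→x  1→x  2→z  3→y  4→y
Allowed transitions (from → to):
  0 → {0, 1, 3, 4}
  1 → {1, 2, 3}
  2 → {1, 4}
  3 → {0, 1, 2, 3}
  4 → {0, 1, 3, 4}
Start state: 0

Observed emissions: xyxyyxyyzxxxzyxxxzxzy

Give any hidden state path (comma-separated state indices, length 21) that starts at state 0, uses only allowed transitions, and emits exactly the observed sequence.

0,3,0,4,3,0,3,3,2,1,1,1,2,4,0,0,1,2,1,2,4

  pos 0: x in {0,1}, choose 0; start
  pos 1: y in {3,4}, choose 3; 0->3 ok
  pos 2: x in {0,1}, choose 0; 3->0 ok
  pos 3: y in {3,4}, choose 4; 0->4 ok
  pos 4: y in {3,4}, choose 3; 4->3 ok
  pos 5: x in {0,1}, choose 0; 3->0 ok
  pos 6: y in {3,4}, choose 3; 0->3 ok
  pos 7: y in {3,4}, choose 3; 3->3 ok
  pos 8: z in {2}, choose 2; 3->2 ok
  pos 9: x in {0,1}, choose 1; 2->1 ok
  pos 10: x in {0,1}, choose 1; 1->1 ok
  pos 11: x in {0,1}, choose 1; 1->1 ok
  pos 12: z in {2}, choose 2; 1->2 ok
  pos 13: y in {3,4}, choose 4; 2->4 ok
  pos 14: x in {0,1}, choose 0; 4->0 ok
  pos 15: x in {0,1}, choose 0; 0->0 ok
  pos 16: x in {0,1}, choose 1; 0->1 ok
  pos 17: z in {2}, choose 2; 1->2 ok
  pos 18: x in {0,1}, choose 1; 2->1 ok
  pos 19: z in {2}, choose 2; 1->2 ok
  pos 20: y in {3,4}, choose 4; 2->4 ok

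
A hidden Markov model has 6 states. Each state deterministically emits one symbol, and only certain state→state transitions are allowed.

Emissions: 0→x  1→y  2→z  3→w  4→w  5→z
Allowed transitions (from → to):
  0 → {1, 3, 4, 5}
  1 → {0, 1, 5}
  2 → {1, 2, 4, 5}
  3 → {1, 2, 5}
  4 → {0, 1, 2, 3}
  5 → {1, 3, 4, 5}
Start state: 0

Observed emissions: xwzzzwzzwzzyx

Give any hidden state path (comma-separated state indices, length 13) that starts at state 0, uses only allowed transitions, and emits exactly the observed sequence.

0,4,2,2,5,3,2,5,3,2,2,1,0

  0: obs=x cand={0} pick 0 [start]
  1: obs=w cand={3,4} pick 4 [0->4 ok]
  2: obs=z cand={2,5} pick 2 [4->2 ok]
  3: obs=z cand={2,5} pick 2 [2->2 ok]
  4: obs=z cand={2,5} pick 5 [2->5 ok]
  5: obs=w cand={3,4} pick 3 [5->3 ok]
  6: obs=z cand={2,5} pick 2 [3->2 ok]
  7: obs=z cand={2,5} pick 5 [2->5 ok]
  8: obs=w cand={3,4} pick 3 [5->3 ok]
  9: obs=z cand={2,5} pick 2 [3->2 ok]
  10: obs=z cand={2,5} pick 2 [2->2 ok]
  11: obs=y cand={1} pick 1 [2->1 ok]
  12: obs=x cand={0} pick 0 [1->0 ok]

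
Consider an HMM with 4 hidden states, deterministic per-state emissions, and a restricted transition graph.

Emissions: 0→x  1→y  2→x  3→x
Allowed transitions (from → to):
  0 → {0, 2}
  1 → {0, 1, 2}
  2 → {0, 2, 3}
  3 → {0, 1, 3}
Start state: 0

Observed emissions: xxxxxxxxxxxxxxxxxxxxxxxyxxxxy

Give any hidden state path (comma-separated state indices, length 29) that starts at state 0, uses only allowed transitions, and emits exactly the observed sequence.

  [0] x  {0,2,3}  => 0  start
  [1] x  {0,2,3}  => 0  0->0 ok
  [2] x  {0,2,3}  => 2  0->2 ok
  [3] x  {0,2,3}  => 3  2->3 ok
  [4] x  {0,2,3}  => 0  3->0 ok
  [5] x  {0,2,3}  => 2  0->2 ok
  [6] x  {0,2,3}  => 2  2->2 ok
  [7] x  {0,2,3}  => 0  2->0 ok
  [8] x  {0,2,3}  => 2  0->2 ok
  [9] x  {0,2,3}  => 3  2->3 ok
  [10] x  {0,2,3}  => 0  3->0 ok
  [11] x  {0,2,3}  => 2  0->2 ok
  [12] x  {0,2,3}  => 3  2->3 ok
  [13] x  {0,2,3}  => 0  3->0 ok
  [14] x  {0,2,3}  => 0  0->0 ok
  [15] x  {0,2,3}  => 0  0->0 ok
  [16] x  {0,2,3}  => 2  0->2 ok
  [17] x  {0,2,3}  => 3  2->3 ok
  [18] x  {0,2,3}  => 3  3->3 ok
  [19] x  {0,2,3}  => 3  3->3 ok
  [20] x  {0,2,3}  => 0  3->0 ok
  [21] x  {0,2,3}  => 2  0->2 ok
  [22] x  {0,2,3}  => 3  2->3 ok
  [23] y  {1}  => 1  3->1 ok
  [24] x  {0,2,3}  => 2  1->2 ok
  [25] x  {0,2,3}  => 3  2->3 ok
  [26] x  {0,2,3}  => 3  3->3 ok
  [27] x  {0,2,3}  => 3  3->3 ok
  [28] y  {1}  => 1  3->1 ok

0,0,2,3,0,2,2,0,2,3,0,2,3,0,0,0,2,3,3,3,0,2,3,1,2,3,3,3,1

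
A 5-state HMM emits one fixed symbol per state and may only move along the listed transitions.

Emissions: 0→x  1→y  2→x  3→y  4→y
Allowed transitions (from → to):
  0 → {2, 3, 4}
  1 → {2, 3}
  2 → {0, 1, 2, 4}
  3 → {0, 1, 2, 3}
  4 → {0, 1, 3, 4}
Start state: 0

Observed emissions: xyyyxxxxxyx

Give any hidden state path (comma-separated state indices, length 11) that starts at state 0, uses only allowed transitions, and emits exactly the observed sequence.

0,4,3,1,2,2,0,2,2,1,2

  pos 0: x in {0,2}, choose 0; start
  pos 1: y in {1,3,4}, choose 4; 0->4 ok
  pos 2: y in {1,3,4}, choose 3; 4->3 ok
  pos 3: y in {1,3,4}, choose 1; 3->1 ok
  pos 4: x in {0,2}, choose 2; 1->2 ok
  pos 5: x in {0,2}, choose 2; 2->2 ok
  pos 6: x in {0,2}, choose 0; 2->0 ok
  pos 7: x in {0,2}, choose 2; 0->2 ok
  pos 8: x in {0,2}, choose 2; 2->2 ok
  pos 9: y in {1,3,4}, choose 1; 2->1 ok
  pos 10: x in {0,2}, choose 2; 1->2 ok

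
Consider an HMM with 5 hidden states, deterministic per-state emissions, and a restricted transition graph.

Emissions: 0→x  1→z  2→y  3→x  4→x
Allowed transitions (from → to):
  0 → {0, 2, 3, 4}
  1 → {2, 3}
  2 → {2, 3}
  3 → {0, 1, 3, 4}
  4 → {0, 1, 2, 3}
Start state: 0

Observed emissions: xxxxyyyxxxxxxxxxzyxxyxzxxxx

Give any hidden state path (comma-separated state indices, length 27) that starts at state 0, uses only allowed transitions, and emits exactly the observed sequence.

  t0 'x' -> {0,3,4}, take 0 (start)
  t1 'x' -> {0,3,4}, take 0 (0->0 ok)
  t2 'x' -> {0,3,4}, take 0 (0->0 ok)
  t3 'x' -> {0,3,4}, take 0 (0->0 ok)
  t4 'y' -> {2}, take 2 (0->2 ok)
  t5 'y' -> {2}, take 2 (2->2 ok)
  t6 'y' -> {2}, take 2 (2->2 ok)
  t7 'x' -> {0,3,4}, take 3 (2->3 ok)
  t8 'x' -> {0,3,4}, take 4 (3->4 ok)
  t9 'x' -> {0,3,4}, take 0 (4->0 ok)
  t10 'x' -> {0,3,4}, take 4 (0->4 ok)
  t11 'x' -> {0,3,4}, take 3 (4->3 ok)
  t12 'x' -> {0,3,4}, take 4 (3->4 ok)
  t13 'x' -> {0,3,4}, take 3 (4->3 ok)
  t14 'x' -> {0,3,4}, take 0 (3->0 ok)
  t15 'x' -> {0,3,4}, take 3 (0->3 ok)
  t16 'z' -> {1}, take 1 (3->1 ok)
  t17 'y' -> {2}, take 2 (1->2 ok)
  t18 'x' -> {0,3,4}, take 3 (2->3 ok)
  t19 'x' -> {0,3,4}, take 4 (3->4 ok)
  t20 'y' -> {2}, take 2 (4->2 ok)
  t21 'x' -> {0,3,4}, take 3 (2->3 ok)
  t22 'z' -> {1}, take 1 (3->1 ok)
  t23 'x' -> {0,3,4}, take 3 (1->3 ok)
  t24 'x' -> {0,3,4}, take 4 (3->4 ok)
  t25 'x' -> {0,3,4}, take 3 (4->3 ok)
  t26 'x' -> {0,3,4}, take 4 (3->4 ok)

0,0,0,0,2,2,2,3,4,0,4,3,4,3,0,3,1,2,3,4,2,3,1,3,4,3,4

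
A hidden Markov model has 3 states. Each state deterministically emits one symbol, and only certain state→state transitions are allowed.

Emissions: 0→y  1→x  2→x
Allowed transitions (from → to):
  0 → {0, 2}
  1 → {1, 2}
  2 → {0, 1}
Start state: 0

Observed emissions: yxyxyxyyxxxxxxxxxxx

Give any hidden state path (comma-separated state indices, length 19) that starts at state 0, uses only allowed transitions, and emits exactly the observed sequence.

  pos 0: y in {0}, choose 0; start
  pos 1: x in {1,2}, choose 2; 0->2 ok
  pos 2: y in {0}, choose 0; 2->0 ok
  pos 3: x in {1,2}, choose 2; 0->2 ok
  pos 4: y in {0}, choose 0; 2->0 ok
  pos 5: x in {1,2}, choose 2; 0->2 ok
  pos 6: y in {0}, choose 0; 2->0 ok
  pos 7: y in {0}, choose 0; 0->0 ok
  pos 8: x in {1,2}, choose 2; 0->2 ok
  pos 9: x in {1,2}, choose 1; 2->1 ok
  pos 10: x in {1,2}, choose 1; 1->1 ok
  pos 11: x in {1,2}, choose 2; 1->2 ok
  pos 12: x in {1,2}, choose 1; 2->1 ok
  pos 13: x in {1,2}, choose 1; 1->1 ok
  pos 14: x in {1,2}, choose 1; 1->1 ok
  pos 15: x in {1,2}, choose 2; 1->2 ok
  pos 16: x in {1,2}, choose 1; 2->1 ok
  pos 17: x in {1,2}, choose 1; 1->1 ok
  pos 18: x in {1,2}, choose 2; 1->2 ok

0,2,0,2,0,2,0,0,2,1,1,2,1,1,1,2,1,1,2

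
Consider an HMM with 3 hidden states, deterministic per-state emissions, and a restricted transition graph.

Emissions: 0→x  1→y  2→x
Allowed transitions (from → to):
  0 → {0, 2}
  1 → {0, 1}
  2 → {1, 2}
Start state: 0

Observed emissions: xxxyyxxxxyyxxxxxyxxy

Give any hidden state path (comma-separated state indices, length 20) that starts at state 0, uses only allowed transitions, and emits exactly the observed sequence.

0,0,2,1,1,0,0,0,2,1,1,0,2,2,2,2,1,0,2,1

  0: obs=x cand={0,2} pick 0 [start]
  1: obs=x cand={0,2} pick 0 [0->0 ok]
  2: obs=x cand={0,2} pick 2 [0->2 ok]
  3: obs=y cand={1} pick 1 [2->1 ok]
  4: obs=y cand={1} pick 1 [1->1 ok]
  5: obs=x cand={0,2} pick 0 [1->0 ok]
  6: obs=x cand={0,2} pick 0 [0->0 ok]
  7: obs=x cand={0,2} pick 0 [0->0 ok]
  8: obs=x cand={0,2} pick 2 [0->2 ok]
  9: obs=y cand={1} pick 1 [2->1 ok]
  10: obs=y cand={1} pick 1 [1->1 ok]
  11: obs=x cand={0,2} pick 0 [1->0 ok]
  12: obs=x cand={0,2} pick 2 [0->2 ok]
  13: obs=x cand={0,2} pick 2 [2->2 ok]
  14: obs=x cand={0,2} pick 2 [2->2 ok]
  15: obs=x cand={0,2} pick 2 [2->2 ok]
  16: obs=y cand={1} pick 1 [2->1 ok]
  17: obs=x cand={0,2} pick 0 [1->0 ok]
  18: obs=x cand={0,2} pick 2 [0->2 ok]
  19: obs=y cand={1} pick 1 [2->1 ok]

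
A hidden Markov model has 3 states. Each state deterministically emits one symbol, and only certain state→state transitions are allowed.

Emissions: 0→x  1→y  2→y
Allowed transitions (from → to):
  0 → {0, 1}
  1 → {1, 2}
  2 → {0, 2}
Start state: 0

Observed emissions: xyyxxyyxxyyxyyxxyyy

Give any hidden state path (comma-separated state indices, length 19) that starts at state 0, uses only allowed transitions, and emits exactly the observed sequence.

0,1,2,0,0,1,2,0,0,1,2,0,1,2,0,0,1,1,1

  pos 0: x in {0}, choose 0; start
  pos 1: y in {1,2}, choose 1; 0->1 ok
  pos 2: y in {1,2}, choose 2; 1->2 ok
  pos 3: x in {0}, choose 0; 2->0 ok
  pos 4: x in {0}, choose 0; 0->0 ok
  pos 5: y in {1,2}, choose 1; 0->1 ok
  pos 6: y in {1,2}, choose 2; 1->2 ok
  pos 7: x in {0}, choose 0; 2->0 ok
  pos 8: x in {0}, choose 0; 0->0 ok
  pos 9: y in {1,2}, choose 1; 0->1 ok
  pos 10: y in {1,2}, choose 2; 1->2 ok
  pos 11: x in {0}, choose 0; 2->0 ok
  pos 12: y in {1,2}, choose 1; 0->1 ok
  pos 13: y in {1,2}, choose 2; 1->2 ok
  pos 14: x in {0}, choose 0; 2->0 ok
  pos 15: x in {0}, choose 0; 0->0 ok
  pos 16: y in {1,2}, choose 1; 0->1 ok
  pos 17: y in {1,2}, choose 1; 1->1 ok
  pos 18: y in {1,2}, choose 1; 1->1 ok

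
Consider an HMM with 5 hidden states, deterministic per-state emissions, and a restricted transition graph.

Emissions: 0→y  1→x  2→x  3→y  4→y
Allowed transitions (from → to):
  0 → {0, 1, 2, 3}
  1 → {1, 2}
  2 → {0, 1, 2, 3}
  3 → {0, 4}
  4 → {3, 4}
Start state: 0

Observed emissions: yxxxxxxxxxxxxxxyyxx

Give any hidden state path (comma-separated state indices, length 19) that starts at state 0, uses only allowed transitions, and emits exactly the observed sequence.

0,2,1,1,2,1,1,2,2,1,1,2,2,2,2,0,0,1,2

  0: obs=y cand={0,3,4} pick 0 [start]
  1: obs=x cand={1,2} pick 2 [0->2 ok]
  2: obs=x cand={1,2} pick 1 [2->1 ok]
  3: obs=x cand={1,2} pick 1 [1->1 ok]
  4: obs=x cand={1,2} pick 2 [1->2 ok]
  5: obs=x cand={1,2} pick 1 [2->1 ok]
  6: obs=x cand={1,2} pick 1 [1->1 ok]
  7: obs=x cand={1,2} pick 2 [1->2 ok]
  8: obs=x cand={1,2} pick 2 [2->2 ok]
  9: obs=x cand={1,2} pick 1 [2->1 ok]
  10: obs=x cand={1,2} pick 1 [1->1 ok]
  11: obs=x cand={1,2} pick 2 [1->2 ok]
  12: obs=x cand={1,2} pick 2 [2->2 ok]
  13: obs=x cand={1,2} pick 2 [2->2 ok]
  14: obs=x cand={1,2} pick 2 [2->2 ok]
  15: obs=y cand={0,3,4} pick 0 [2->0 ok]
  16: obs=y cand={0,3,4} pick 0 [0->0 ok]
  17: obs=x cand={1,2} pick 1 [0->1 ok]
  18: obs=x cand={1,2} pick 2 [1->2 ok]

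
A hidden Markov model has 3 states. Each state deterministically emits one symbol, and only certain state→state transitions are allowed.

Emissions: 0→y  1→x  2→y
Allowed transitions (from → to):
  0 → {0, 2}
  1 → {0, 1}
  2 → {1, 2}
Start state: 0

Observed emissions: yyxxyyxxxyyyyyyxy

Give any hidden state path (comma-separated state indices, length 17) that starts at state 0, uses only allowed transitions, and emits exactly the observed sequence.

  [0] y  {0,2}  => 0  start
  [1] y  {0,2}  => 2  0->2 ok
  [2] x  {1}  => 1  2->1 ok
  [3] x  {1}  => 1  1->1 ok
  [4] y  {0,2}  => 0  1->0 ok
  [5] y  {0,2}  => 2  0->2 ok
  [6] x  {1}  => 1  2->1 ok
  [7] x  {1}  => 1  1->1 ok
  [8] x  {1}  => 1  1->1 ok
  [9] y  {0,2}  => 0  1->0 ok
  [10] y  {0,2}  => 0  0->0 ok
  [11] y  {0,2}  => 0  0->0 ok
  [12] y  {0,2}  => 0  0->0 ok
  [13] y  {0,2}  => 0  0->0 ok
  [14] y  {0,2}  => 2  0->2 ok
  [15] x  {1}  => 1  2->1 ok
  [16] y  {0,2}  => 0  1->0 ok

0,2,1,1,0,2,1,1,1,0,0,0,0,0,2,1,0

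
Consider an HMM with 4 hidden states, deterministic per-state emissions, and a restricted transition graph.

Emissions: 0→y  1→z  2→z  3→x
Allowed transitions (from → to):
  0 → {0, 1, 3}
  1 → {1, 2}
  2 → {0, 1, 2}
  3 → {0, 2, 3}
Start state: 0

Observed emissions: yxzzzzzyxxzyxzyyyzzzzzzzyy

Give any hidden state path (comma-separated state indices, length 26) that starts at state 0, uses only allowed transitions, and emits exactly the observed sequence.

0,3,2,1,1,2,2,0,3,3,2,0,3,2,0,0,0,1,1,1,1,1,1,2,0,0

  t0 'y' -> {0}, take 0 (start)
  t1 'x' -> {3}, take 3 (0->3 ok)
  t2 'z' -> {1,2}, take 2 (3->2 ok)
  t3 'z' -> {1,2}, take 1 (2->1 ok)
  t4 'z' -> {1,2}, take 1 (1->1 ok)
  t5 'z' -> {1,2}, take 2 (1->2 ok)
  t6 'z' -> {1,2}, take 2 (2->2 ok)
  t7 'y' -> {0}, take 0 (2->0 ok)
  t8 'x' -> {3}, take 3 (0->3 ok)
  t9 'x' -> {3}, take 3 (3->3 ok)
  t10 'z' -> {1,2}, take 2 (3->2 ok)
  t11 'y' -> {0}, take 0 (2->0 ok)
  t12 'x' -> {3}, take 3 (0->3 ok)
  t13 'z' -> {1,2}, take 2 (3->2 ok)
  t14 'y' -> {0}, take 0 (2->0 ok)
  t15 'y' -> {0}, take 0 (0->0 ok)
  t16 'y' -> {0}, take 0 (0->0 ok)
  t17 'z' -> {1,2}, take 1 (0->1 ok)
  t18 'z' -> {1,2}, take 1 (1->1 ok)
  t19 'z' -> {1,2}, take 1 (1->1 ok)
  t20 'z' -> {1,2}, take 1 (1->1 ok)
  t21 'z' -> {1,2}, take 1 (1->1 ok)
  t22 'z' -> {1,2}, take 1 (1->1 ok)
  t23 'z' -> {1,2}, take 2 (1->2 ok)
  t24 'y' -> {0}, take 0 (2->0 ok)
  t25 'y' -> {0}, take 0 (0->0 ok)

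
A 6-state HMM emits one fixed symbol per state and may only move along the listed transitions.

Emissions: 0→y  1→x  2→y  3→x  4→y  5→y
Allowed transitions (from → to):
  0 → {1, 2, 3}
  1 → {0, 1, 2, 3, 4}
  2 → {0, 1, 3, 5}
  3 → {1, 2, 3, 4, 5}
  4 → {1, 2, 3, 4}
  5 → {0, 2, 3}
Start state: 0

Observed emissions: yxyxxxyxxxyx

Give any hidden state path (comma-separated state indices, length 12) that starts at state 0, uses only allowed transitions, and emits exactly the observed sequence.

  pos 0: y in {0,2,4,5}, choose 0; start
  pos 1: x in {1,3}, choose 1; 0->1 ok
  pos 2: y in {0,2,4,5}, choose 2; 1->2 ok
  pos 3: x in {1,3}, choose 1; 2->1 ok
  pos 4: x in {1,3}, choose 3; 1->3 ok
  pos 5: x in {1,3}, choose 3; 3->3 ok
  pos 6: y in {0,2,4,5}, choose 5; 3->5 ok
  pos 7: x in {1,3}, choose 3; 5->3 ok
  pos 8: x in {1,3}, choose 1; 3->1 ok
  pos 9: x in {1,3}, choose 3; 1->3 ok
  pos 10: y in {0,2,4,5}, choose 4; 3->4 ok
  pos 11: x in {1,3}, choose 3; 4->3 ok

0,1,2,1,3,3,5,3,1,3,4,3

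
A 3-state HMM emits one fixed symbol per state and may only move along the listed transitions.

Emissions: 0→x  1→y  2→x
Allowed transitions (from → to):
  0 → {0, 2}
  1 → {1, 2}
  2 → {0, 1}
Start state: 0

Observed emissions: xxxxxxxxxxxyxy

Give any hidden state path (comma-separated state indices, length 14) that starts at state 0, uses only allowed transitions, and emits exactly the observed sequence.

0,2,0,2,0,2,0,0,2,0,2,1,2,1

  0: obs=x cand={0,2} pick 0 [start]
  1: obs=x cand={0,2} pick 2 [0->2 ok]
  2: obs=x cand={0,2} pick 0 [2->0 ok]
  3: obs=x cand={0,2} pick 2 [0->2 ok]
  4: obs=x cand={0,2} pick 0 [2->0 ok]
  5: obs=x cand={0,2} pick 2 [0->2 ok]
  6: obs=x cand={0,2} pick 0 [2->0 ok]
  7: obs=x cand={0,2} pick 0 [0->0 ok]
  8: obs=x cand={0,2} pick 2 [0->2 ok]
  9: obs=x cand={0,2} pick 0 [2->0 ok]
  10: obs=x cand={0,2} pick 2 [0->2 ok]
  11: obs=y cand={1} pick 1 [2->1 ok]
  12: obs=x cand={0,2} pick 2 [1->2 ok]
  13: obs=y cand={1} pick 1 [2->1 ok]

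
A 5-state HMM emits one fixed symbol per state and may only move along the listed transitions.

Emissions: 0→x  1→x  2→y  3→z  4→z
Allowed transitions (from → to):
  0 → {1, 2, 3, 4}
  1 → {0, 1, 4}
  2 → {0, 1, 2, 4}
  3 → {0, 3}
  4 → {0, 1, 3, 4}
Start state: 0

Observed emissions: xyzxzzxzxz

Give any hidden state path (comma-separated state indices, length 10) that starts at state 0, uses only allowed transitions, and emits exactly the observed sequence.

0,2,4,0,3,3,0,3,0,4

  t0 'x' -> {0,1}, take 0 (start)
  t1 'y' -> {2}, take 2 (0->2 ok)
  t2 'z' -> {3,4}, take 4 (2->4 ok)
  t3 'x' -> {0,1}, take 0 (4->0 ok)
  t4 'z' -> {3,4}, take 3 (0->3 ok)
  t5 'z' -> {3,4}, take 3 (3->3 ok)
  t6 'x' -> {0,1}, take 0 (3->0 ok)
  t7 'z' -> {3,4}, take 3 (0->3 ok)
  t8 'x' -> {0,1}, take 0 (3->0 ok)
  t9 'z' -> {3,4}, take 4 (0->4 ok)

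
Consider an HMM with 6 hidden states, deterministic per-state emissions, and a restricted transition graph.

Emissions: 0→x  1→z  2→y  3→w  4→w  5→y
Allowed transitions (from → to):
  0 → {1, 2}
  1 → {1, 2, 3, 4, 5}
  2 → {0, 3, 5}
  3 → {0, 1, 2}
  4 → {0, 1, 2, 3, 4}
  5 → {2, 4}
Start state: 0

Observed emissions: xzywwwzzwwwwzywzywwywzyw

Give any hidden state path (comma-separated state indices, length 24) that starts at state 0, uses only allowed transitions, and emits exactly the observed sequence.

  [0] x  {0}  => 0  start
  [1] z  {1}  => 1  0->1 ok
  [2] y  {2,5}  => 5  1->5 ok
  [3] w  {3,4}  => 4  5->4 ok
  [4] w  {3,4}  => 4  4->4 ok
  [5] w  {3,4}  => 3  4->3 ok
  [6] z  {1}  => 1  3->1 ok
  [7] z  {1}  => 1  1->1 ok
  [8] w  {3,4}  => 4  1->4 ok
  [9] w  {3,4}  => 4  4->4 ok
  [10] w  {3,4}  => 4  4->4 ok
  [11] w  {3,4}  => 3  4->3 ok
  [12] z  {1}  => 1  3->1 ok
  [13] y  {2,5}  => 5  1->5 ok
  [14] w  {3,4}  => 4  5->4 ok
  [15] z  {1}  => 1  4->1 ok
  [16] y  {2,5}  => 5  1->5 ok
  [17] w  {3,4}  => 4  5->4 ok
  [18] w  {3,4}  => 4  4->4 ok
  [19] y  {2,5}  => 2  4->2 ok
  [20] w  {3,4}  => 3  2->3 ok
  [21] z  {1}  => 1  3->1 ok
  [22] y  {2,5}  => 5  1->5 ok
  [23] w  {3,4}  => 4  5->4 ok

0,1,5,4,4,3,1,1,4,4,4,3,1,5,4,1,5,4,4,2,3,1,5,4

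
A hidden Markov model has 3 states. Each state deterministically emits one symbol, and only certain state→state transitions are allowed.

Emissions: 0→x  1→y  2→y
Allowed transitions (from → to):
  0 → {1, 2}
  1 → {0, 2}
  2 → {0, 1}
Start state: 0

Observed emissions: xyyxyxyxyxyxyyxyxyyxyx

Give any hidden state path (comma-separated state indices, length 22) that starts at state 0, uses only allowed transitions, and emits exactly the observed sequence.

0,1,2,0,1,0,2,0,1,0,1,0,2,1,0,1,0,2,1,0,2,0

  t0 'x' -> {0}, take 0 (start)
  t1 'y' -> {1,2}, take 1 (0->1 ok)
  t2 'y' -> {1,2}, take 2 (1->2 ok)
  t3 'x' -> {0}, take 0 (2->0 ok)
  t4 'y' -> {1,2}, take 1 (0->1 ok)
  t5 'x' -> {0}, take 0 (1->0 ok)
  t6 'y' -> {1,2}, take 2 (0->2 ok)
  t7 'x' -> {0}, take 0 (2->0 ok)
  t8 'y' -> {1,2}, take 1 (0->1 ok)
  t9 'x' -> {0}, take 0 (1->0 ok)
  t10 'y' -> {1,2}, take 1 (0->1 ok)
  t11 'x' -> {0}, take 0 (1->0 ok)
  t12 'y' -> {1,2}, take 2 (0->2 ok)
  t13 'y' -> {1,2}, take 1 (2->1 ok)
  t14 'x' -> {0}, take 0 (1->0 ok)
  t15 'y' -> {1,2}, take 1 (0->1 ok)
  t16 'x' -> {0}, take 0 (1->0 ok)
  t17 'y' -> {1,2}, take 2 (0->2 ok)
  t18 'y' -> {1,2}, take 1 (2->1 ok)
  t19 'x' -> {0}, take 0 (1->0 ok)
  t20 'y' -> {1,2}, take 2 (0->2 ok)
  t21 'x' -> {0}, take 0 (2->0 ok)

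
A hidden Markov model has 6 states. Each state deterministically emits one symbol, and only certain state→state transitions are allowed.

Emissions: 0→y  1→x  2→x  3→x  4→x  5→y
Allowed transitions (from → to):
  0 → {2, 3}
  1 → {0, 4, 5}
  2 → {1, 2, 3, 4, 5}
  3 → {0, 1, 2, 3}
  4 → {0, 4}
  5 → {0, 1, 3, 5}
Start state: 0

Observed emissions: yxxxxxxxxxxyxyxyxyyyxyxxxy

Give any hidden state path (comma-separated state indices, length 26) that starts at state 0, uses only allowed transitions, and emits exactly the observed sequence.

0,2,3,3,3,2,2,3,1,4,4,0,3,0,2,5,1,5,5,5,1,0,2,3,1,0

  0: obs=y cand={0,5} pick 0 [start]
  1: obs=x cand={1,2,3,4} pick 2 [0->2 ok]
  2: obs=x cand={1,2,3,4} pick 3 [2->3 ok]
  3: obs=x cand={1,2,3,4} pick 3 [3->3 ok]
  4: obs=x cand={1,2,3,4} pick 3 [3->3 ok]
  5: obs=x cand={1,2,3,4} pick 2 [3->2 ok]
  6: obs=x cand={1,2,3,4} pick 2 [2->2 ok]
  7: obs=x cand={1,2,3,4} pick 3 [2->3 ok]
  8: obs=x cand={1,2,3,4} pick 1 [3->1 ok]
  9: obs=x cand={1,2,3,4} pick 4 [1->4 ok]
  10: obs=x cand={1,2,3,4} pick 4 [4->4 ok]
  11: obs=y cand={0,5} pick 0 [4->0 ok]
  12: obs=x cand={1,2,3,4} pick 3 [0->3 ok]
  13: obs=y cand={0,5} pick 0 [3->0 ok]
  14: obs=x cand={1,2,3,4} pick 2 [0->2 ok]
  15: obs=y cand={0,5} pick 5 [2->5 ok]
  16: obs=x cand={1,2,3,4} pick 1 [5->1 ok]
  17: obs=y cand={0,5} pick 5 [1->5 ok]
  18: obs=y cand={0,5} pick 5 [5->5 ok]
  19: obs=y cand={0,5} pick 5 [5->5 ok]
  20: obs=x cand={1,2,3,4} pick 1 [5->1 ok]
  21: obs=y cand={0,5} pick 0 [1->0 ok]
  22: obs=x cand={1,2,3,4} pick 2 [0->2 ok]
  23: obs=x cand={1,2,3,4} pick 3 [2->3 ok]
  24: obs=x cand={1,2,3,4} pick 1 [3->1 ok]
  25: obs=y cand={0,5} pick 0 [1->0 ok]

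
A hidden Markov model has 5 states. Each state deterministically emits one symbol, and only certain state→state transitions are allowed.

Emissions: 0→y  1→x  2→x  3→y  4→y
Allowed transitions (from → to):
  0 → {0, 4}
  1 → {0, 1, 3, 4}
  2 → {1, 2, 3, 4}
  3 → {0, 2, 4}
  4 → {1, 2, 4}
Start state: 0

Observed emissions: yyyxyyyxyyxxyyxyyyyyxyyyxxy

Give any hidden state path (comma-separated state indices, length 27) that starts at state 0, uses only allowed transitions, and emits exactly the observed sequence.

  0: obs=y cand={0,3,4} pick 0 [start]
  1: obs=y cand={0,3,4} pick 0 [0->0 ok]
  2: obs=y cand={0,3,4} pick 4 [0->4 ok]
  3: obs=x cand={1,2} pick 1 [4->1 ok]
  4: obs=y cand={0,3,4} pick 0 [1->0 ok]
  5: obs=y cand={0,3,4} pick 4 [0->4 ok]
  6: obs=y cand={0,3,4} pick 4 [4->4 ok]
  7: obs=x cand={1,2} pick 2 [4->2 ok]
  8: obs=y cand={0,3,4} pick 4 [2->4 ok]
  9: obs=y cand={0,3,4} pick 4 [4->4 ok]
  10: obs=x cand={1,2} pick 2 [4->2 ok]
  11: obs=x cand={1,2} pick 1 [2->1 ok]
  12: obs=y cand={0,3,4} pick 3 [1->3 ok]
  13: obs=y cand={0,3,4} pick 4 [3->4 ok]
  14: obs=x cand={1,2} pick 1 [4->1 ok]
  15: obs=y cand={0,3,4} pick 0 [1->0 ok]
  16: obs=y cand={0,3,4} pick 0 [0->0 ok]
  17: obs=y cand={0,3,4} pick 0 [0->0 ok]
  18: obs=y cand={0,3,4} pick 0 [0->0 ok]
  19: obs=y cand={0,3,4} pick 4 [0->4 ok]
  20: obs=x cand={1,2} pick 1 [4->1 ok]
  21: obs=y cand={0,3,4} pick 0 [1->0 ok]
  22: obs=y cand={0,3,4} pick 4 [0->4 ok]
  23: obs=y cand={0,3,4} pick 4 [4->4 ok]
  24: obs=x cand={1,2} pick 2 [4->2 ok]
  25: obs=x cand={1,2} pick 2 [2->2 ok]
  26: obs=y cand={0,3,4} pick 4 [2->4 ok]

0,0,4,1,0,4,4,2,4,4,2,1,3,4,1,0,0,0,0,4,1,0,4,4,2,2,4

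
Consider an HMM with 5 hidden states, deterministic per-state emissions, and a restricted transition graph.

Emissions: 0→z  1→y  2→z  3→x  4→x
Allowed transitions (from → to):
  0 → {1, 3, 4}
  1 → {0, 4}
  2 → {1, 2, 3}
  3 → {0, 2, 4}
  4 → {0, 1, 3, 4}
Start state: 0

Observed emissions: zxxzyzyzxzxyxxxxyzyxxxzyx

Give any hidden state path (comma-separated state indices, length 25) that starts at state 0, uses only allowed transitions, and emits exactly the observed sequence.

  0: obs=z cand={0,2} pick 0 [start]
  1: obs=x cand={3,4} pick 4 [0->4 ok]
  2: obs=x cand={3,4} pick 3 [4->3 ok]
  3: obs=z cand={0,2} pick 2 [3->2 ok]
  4: obs=y cand={1} pick 1 [2->1 ok]
  5: obs=z cand={0,2} pick 0 [1->0 ok]
  6: obs=y cand={1} pick 1 [0->1 ok]
  7: obs=z cand={0,2} pick 0 [1->0 ok]
  8: obs=x cand={3,4} pick 4 [0->4 ok]
  9: obs=z cand={0,2} pick 0 [4->0 ok]
  10: obs=x cand={3,4} pick 4 [0->4 ok]
  11: obs=y cand={1} pick 1 [4->1 ok]
  12: obs=x cand={3,4} pick 4 [1->4 ok]
  13: obs=x cand={3,4} pick 3 [4->3 ok]
  14: obs=x cand={3,4} pick 4 [3->4 ok]
  15: obs=x cand={3,4} pick 4 [4->4 ok]
  16: obs=y cand={1} pick 1 [4->1 ok]
  17: obs=z cand={0,2} pick 0 [1->0 ok]
  18: obs=y cand={1} pick 1 [0->1 ok]
  19: obs=x cand={3,4} pick 4 [1->4 ok]
  20: obs=x cand={3,4} pick 3 [4->3 ok]
  21: obs=x cand={3,4} pick 4 [3->4 ok]
  22: obs=z cand={0,2} pick 0 [4->0 ok]
  23: obs=y cand={1} pick 1 [0->1 ok]
  24: obs=x cand={3,4} pick 4 [1->4 ok]

0,4,3,2,1,0,1,0,4,0,4,1,4,3,4,4,1,0,1,4,3,4,0,1,4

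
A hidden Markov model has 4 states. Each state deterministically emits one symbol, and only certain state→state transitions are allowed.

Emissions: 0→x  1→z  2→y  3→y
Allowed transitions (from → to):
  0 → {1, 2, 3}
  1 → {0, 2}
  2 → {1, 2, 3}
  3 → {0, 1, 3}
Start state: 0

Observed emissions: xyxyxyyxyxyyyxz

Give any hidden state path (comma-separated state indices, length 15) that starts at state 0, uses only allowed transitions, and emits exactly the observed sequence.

  pos 0: x in {0}, choose 0; start
  pos 1: y in {2,3}, choose 3; 0->3 ok
  pos 2: x in {0}, choose 0; 3->0 ok
  pos 3: y in {2,3}, choose 3; 0->3 ok
  pos 4: x in {0}, choose 0; 3->0 ok
  pos 5: y in {2,3}, choose 2; 0->2 ok
  pos 6: y in {2,3}, choose 3; 2->3 ok
  pos 7: x in {0}, choose 0; 3->0 ok
  pos 8: y in {2,3}, choose 3; 0->3 ok
  pos 9: x in {0}, choose 0; 3->0 ok
  pos 10: y in {2,3}, choose 2; 0->2 ok
  pos 11: y in {2,3}, choose 3; 2->3 ok
  pos 12: y in {2,3}, choose 3; 3->3 ok
  pos 13: x in {0}, choose 0; 3->0 ok
  pos 14: z in {1}, choose 1; 0->1 ok

0,3,0,3,0,2,3,0,3,0,2,3,3,0,1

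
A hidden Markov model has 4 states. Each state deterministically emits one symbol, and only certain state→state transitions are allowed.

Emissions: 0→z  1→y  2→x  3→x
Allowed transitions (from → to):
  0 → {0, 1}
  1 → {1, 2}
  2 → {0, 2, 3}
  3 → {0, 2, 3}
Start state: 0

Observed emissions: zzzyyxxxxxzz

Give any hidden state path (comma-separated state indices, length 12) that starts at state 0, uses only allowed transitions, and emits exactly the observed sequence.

  t0 'z' -> {0}, take 0 (start)
  t1 'z' -> {0}, take 0 (0->0 ok)
  t2 'z' -> {0}, take 0 (0->0 ok)
  t3 'y' -> {1}, take 1 (0->1 ok)
  t4 'y' -> {1}, take 1 (1->1 ok)
  t5 'x' -> {2,3}, take 2 (1->2 ok)
  t6 'x' -> {2,3}, take 2 (2->2 ok)
  t7 'x' -> {2,3}, take 2 (2->2 ok)
  t8 'x' -> {2,3}, take 2 (2->2 ok)
  t9 'x' -> {2,3}, take 3 (2->3 ok)
  t10 'z' -> {0}, take 0 (3->0 ok)
  t11 'z' -> {0}, take 0 (0->0 ok)

0,0,0,1,1,2,2,2,2,3,0,0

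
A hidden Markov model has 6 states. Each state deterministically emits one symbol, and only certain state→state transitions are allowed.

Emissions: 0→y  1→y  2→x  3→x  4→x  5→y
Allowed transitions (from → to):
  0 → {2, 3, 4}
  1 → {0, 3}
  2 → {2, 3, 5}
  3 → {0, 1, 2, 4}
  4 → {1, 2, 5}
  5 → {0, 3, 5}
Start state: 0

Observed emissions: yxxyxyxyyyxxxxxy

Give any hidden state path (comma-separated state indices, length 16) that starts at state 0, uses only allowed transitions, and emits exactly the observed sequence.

  pos 0: y in {0,1,5}, choose 0; start
  pos 1: x in {2,3,4}, choose 3; 0->3 ok
  pos 2: x in {2,3,4}, choose 4; 3->4 ok
  pos 3: y in {0,1,5}, choose 1; 4->1 ok
  pos 4: x in {2,3,4}, choose 3; 1->3 ok
  pos 5: y in {0,1,5}, choose 0; 3->0 ok
  pos 6: x in {2,3,4}, choose 4; 0->4 ok
  pos 7: y in {0,1,5}, choose 5; 4->5 ok
  pos 8: y in {0,1,5}, choose 5; 5->5 ok
  pos 9: y in {0,1,5}, choose 0; 5->0 ok
  pos 10: x in {2,3,4}, choose 2; 0->2 ok
  pos 11: x in {2,3,4}, choose 2; 2->2 ok
  pos 12: x in {2,3,4}, choose 2; 2->2 ok
  pos 13: x in {2,3,4}, choose 3; 2->3 ok
  pos 14: x in {2,3,4}, choose 4; 3->4 ok
  pos 15: y in {0,1,5}, choose 5; 4->5 ok

0,3,4,1,3,0,4,5,5,0,2,2,2,3,4,5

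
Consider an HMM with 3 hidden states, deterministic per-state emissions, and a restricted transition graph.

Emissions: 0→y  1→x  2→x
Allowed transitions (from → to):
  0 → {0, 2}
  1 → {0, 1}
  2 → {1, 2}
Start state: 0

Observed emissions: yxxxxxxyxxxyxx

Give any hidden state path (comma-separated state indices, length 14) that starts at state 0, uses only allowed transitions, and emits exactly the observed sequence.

  0: obs=y cand={0} pick 0 [start]
  1: obs=x cand={1,2} pick 2 [0->2 ok]
  2: obs=x cand={1,2} pick 2 [2->2 ok]
  3: obs=x cand={1,2} pick 1 [2->1 ok]
  4: obs=x cand={1,2} pick 1 [1->1 ok]
  5: obs=x cand={1,2} pick 1 [1->1 ok]
  6: obs=x cand={1,2} pick 1 [1->1 ok]
  7: obs=y cand={0} pick 0 [1->0 ok]
  8: obs=x cand={1,2} pick 2 [0->2 ok]
  9: obs=x cand={1,2} pick 1 [2->1 ok]
  10: obs=x cand={1,2} pick 1 [1->1 ok]
  11: obs=y cand={0} pick 0 [1->0 ok]
  12: obs=x cand={1,2} pick 2 [0->2 ok]
  13: obs=x cand={1,2} pick 1 [2->1 ok]

0,2,2,1,1,1,1,0,2,1,1,0,2,1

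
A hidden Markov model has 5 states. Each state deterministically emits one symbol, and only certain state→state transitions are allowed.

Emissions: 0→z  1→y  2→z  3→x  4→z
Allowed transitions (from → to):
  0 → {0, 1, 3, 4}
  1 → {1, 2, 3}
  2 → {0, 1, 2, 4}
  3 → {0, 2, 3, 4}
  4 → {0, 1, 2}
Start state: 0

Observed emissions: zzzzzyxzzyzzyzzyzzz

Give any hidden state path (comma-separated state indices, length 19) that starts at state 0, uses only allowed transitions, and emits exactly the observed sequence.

  pos 0: z in {0,2,4}, choose 0; start
  pos 1: z in {0,2,4}, choose 0; 0->0 ok
  pos 2: z in {0,2,4}, choose 4; 0->4 ok
  pos 3: z in {0,2,4}, choose 2; 4->2 ok
  pos 4: z in {0,2,4}, choose 4; 2->4 ok
  pos 5: y in {1}, choose 1; 4->1 ok
  pos 6: x in {3}, choose 3; 1->3 ok
  pos 7: z in {0,2,4}, choose 2; 3->2 ok
  pos 8: z in {0,2,4}, choose 0; 2->0 ok
  pos 9: y in {1}, choose 1; 0->1 ok
  pos 10: z in {0,2,4}, choose 2; 1->2 ok
  pos 11: z in {0,2,4}, choose 0; 2->0 ok
  pos 12: y in {1}, choose 1; 0->1 ok
  pos 13: z in {0,2,4}, choose 2; 1->2 ok
  pos 14: z in {0,2,4}, choose 0; 2->0 ok
  pos 15: y in {1}, choose 1; 0->1 ok
  pos 16: z in {0,2,4}, choose 2; 1->2 ok
  pos 17: z in {0,2,4}, choose 4; 2->4 ok
  pos 18: z in {0,2,4}, choose 2; 4->2 ok

0,0,4,2,4,1,3,2,0,1,2,0,1,2,0,1,2,4,2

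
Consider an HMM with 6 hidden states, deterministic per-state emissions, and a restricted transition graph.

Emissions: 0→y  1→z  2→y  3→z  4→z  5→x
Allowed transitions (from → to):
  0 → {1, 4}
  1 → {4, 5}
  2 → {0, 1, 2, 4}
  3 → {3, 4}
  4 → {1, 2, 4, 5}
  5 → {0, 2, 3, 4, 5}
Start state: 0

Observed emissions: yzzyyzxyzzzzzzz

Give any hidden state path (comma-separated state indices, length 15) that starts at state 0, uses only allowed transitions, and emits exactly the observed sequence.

0,4,4,2,2,4,5,0,4,4,1,4,1,4,1

  [0] y  {0,2}  => 0  start
  [1] z  {1,3,4}  => 4  0->4 ok
  [2] z  {1,3,4}  => 4  4->4 ok
  [3] y  {0,2}  => 2  4->2 ok
  [4] y  {0,2}  => 2  2->2 ok
  [5] z  {1,3,4}  => 4  2->4 ok
  [6] x  {5}  => 5  4->5 ok
  [7] y  {0,2}  => 0  5->0 ok
  [8] z  {1,3,4}  => 4  0->4 ok
  [9] z  {1,3,4}  => 4  4->4 ok
  [10] z  {1,3,4}  => 1  4->1 ok
  [11] z  {1,3,4}  => 4  1->4 ok
  [12] z  {1,3,4}  => 1  4->1 ok
  [13] z  {1,3,4}  => 4  1->4 ok
  [14] z  {1,3,4}  => 1  4->1 ok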